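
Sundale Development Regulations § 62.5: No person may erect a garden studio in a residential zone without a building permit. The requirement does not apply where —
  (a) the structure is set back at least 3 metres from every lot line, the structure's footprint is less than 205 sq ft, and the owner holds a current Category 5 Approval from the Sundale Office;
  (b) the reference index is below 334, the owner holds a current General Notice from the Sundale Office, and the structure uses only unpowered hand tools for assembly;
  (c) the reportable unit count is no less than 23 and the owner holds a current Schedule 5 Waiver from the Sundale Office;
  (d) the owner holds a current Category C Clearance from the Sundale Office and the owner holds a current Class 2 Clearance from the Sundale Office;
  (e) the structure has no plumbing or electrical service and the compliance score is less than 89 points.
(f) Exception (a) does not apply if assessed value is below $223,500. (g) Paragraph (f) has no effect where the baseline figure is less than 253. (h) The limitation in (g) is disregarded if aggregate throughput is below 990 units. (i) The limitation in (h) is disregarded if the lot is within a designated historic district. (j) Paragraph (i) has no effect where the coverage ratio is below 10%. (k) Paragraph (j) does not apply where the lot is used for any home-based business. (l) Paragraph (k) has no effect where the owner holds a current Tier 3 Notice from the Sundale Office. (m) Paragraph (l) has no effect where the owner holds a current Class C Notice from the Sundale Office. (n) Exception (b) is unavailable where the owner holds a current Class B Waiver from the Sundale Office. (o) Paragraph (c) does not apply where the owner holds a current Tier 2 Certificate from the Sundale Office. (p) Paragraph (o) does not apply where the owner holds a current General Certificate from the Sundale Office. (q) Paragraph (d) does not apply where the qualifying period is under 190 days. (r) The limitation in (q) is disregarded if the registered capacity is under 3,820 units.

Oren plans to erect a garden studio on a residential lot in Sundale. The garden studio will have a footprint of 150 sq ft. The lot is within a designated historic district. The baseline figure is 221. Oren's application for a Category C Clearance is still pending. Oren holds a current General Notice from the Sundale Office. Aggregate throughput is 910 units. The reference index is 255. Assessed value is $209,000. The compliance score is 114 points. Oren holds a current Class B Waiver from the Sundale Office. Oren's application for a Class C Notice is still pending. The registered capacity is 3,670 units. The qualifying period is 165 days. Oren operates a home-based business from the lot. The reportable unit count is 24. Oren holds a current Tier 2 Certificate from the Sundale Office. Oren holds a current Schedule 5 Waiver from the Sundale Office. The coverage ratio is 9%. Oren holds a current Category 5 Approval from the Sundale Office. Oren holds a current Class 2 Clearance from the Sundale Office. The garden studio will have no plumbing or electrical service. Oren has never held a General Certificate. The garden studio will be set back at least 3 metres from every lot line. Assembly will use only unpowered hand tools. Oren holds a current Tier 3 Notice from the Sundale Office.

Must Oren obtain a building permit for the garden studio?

All of (a)'s requirements are met (the setback is at least 3 m on every side; the structure's footprint is 150 sq ft, less than the 205 sq ft limit; a current Category 5 Approval is held). But applying paragraphs (f)–(m): (f) operates against (a): assessed value is $209,000, below the $223,500 limit. (g) would limit (f) — the baseline figure is 221, less than the 253 limit — but (h) sets (g) aside: (h) operates against (g): aggregate throughput is 910 units, below the 990 units limit. (i) is engaged (the lot is in a historic district), but yields to (j): (j) is engaged — the coverage ratio is 9%, below the 10% limit. (k) is engaged (a home-based business operates on the lot), but is overridden by (l): (l) operates — a current Tier 3 Notice is held. (m) is not triggered (there is no Class C Notice in force), so (l) stands. So (a) is unavailable.
Exception (b)'s conditions are all satisfied: the reference index is 255, below the 334 limit; a current General Notice is held; assembly uses only hand tools. Turning to paragraph (n): (n) operates — a current Class B Waiver is held. (b) is therefore removed.
Exception (c) is satisfied on its face — the reportable unit count is 24, meeting the 23 threshold; a current Schedule 5 Waiver is held. But applying paragraphs (o)–(p): (o) operates against (c): a current Tier 2 Certificate is held. (p) does not operate here (the General Certificate is not current), so (o) stands. (c) is therefore removed.
Exception (d) does not apply: no current Category C Clearance is held.
Exception (e) fails — the compliance score is 114 points, not less than 89 points.
Every exception is unavailable, so the rule governs.

Yes — Oren must obtain a building permit.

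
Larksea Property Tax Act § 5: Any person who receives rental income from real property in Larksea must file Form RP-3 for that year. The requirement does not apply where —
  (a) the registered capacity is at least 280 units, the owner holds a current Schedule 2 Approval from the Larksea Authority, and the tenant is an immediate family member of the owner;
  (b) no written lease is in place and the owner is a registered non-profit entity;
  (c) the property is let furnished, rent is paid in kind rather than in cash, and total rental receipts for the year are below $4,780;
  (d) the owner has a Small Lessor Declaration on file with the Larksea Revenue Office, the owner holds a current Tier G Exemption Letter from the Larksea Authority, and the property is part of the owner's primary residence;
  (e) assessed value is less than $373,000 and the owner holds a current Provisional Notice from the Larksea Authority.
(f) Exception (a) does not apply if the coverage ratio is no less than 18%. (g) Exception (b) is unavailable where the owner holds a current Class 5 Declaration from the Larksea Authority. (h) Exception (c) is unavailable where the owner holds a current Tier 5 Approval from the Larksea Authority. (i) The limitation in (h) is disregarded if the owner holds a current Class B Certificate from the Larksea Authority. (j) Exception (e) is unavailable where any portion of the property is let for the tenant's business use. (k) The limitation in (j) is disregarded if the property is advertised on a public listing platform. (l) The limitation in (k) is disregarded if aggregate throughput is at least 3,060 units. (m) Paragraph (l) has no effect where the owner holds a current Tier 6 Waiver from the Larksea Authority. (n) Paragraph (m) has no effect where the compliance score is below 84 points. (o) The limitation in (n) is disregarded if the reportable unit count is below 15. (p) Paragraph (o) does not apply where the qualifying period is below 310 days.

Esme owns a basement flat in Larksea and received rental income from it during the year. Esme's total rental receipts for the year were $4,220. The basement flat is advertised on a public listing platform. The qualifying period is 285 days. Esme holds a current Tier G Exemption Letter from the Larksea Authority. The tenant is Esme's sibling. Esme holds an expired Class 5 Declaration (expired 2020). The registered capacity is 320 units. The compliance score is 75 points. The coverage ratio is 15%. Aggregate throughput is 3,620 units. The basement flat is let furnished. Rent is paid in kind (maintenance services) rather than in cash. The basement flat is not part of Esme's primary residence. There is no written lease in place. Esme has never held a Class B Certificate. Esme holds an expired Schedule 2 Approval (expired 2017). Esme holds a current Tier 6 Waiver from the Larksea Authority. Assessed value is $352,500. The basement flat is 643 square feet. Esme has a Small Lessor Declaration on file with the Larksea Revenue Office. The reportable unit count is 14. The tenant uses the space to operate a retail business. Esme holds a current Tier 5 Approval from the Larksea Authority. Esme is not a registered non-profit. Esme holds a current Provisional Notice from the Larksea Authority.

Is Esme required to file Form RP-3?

Yes — Esme must file Form RP-3.

Exception (a) does not apply: no current Schedule 2 Approval is held.
Exception (b) does not apply: Esme is not a registered non-profit.
All of (c)'s requirements are met (the property is let furnished; rent is paid in kind; total rental receipts for the year are $4,220, below the $4,780 limit). But: (h) operates against (c): a current Tier 5 Approval is held. (i) is not triggered (no current Class B Certificate is held), so (h) stands. So (c) is unavailable.
Exception (d) requires that the property is part of the owner's primary residence; but the basement flat is not part of the primary residence, so (d) is unavailable.
Exception (e)'s conditions are all satisfied: assessed value is $352,500, less than the $373,000 limit; a current Provisional Notice is held. However, paragraphs (j)–(p) must be considered: (j) applies — the space is let for business use. (k) would limit (j) — the property is publicly advertised — but (l) sets (k) aside: (l) operates — aggregate throughput is 3,620 units, meeting the 3,060 units threshold. (m) applies (a current Tier 6 Waiver is held), but yields to (n): (n) operates against (m): the compliance score is 75 points, below the 84 points limit. (o) is engaged (the reportable unit count is 14, below the 15 limit), but is overridden by (p): (p) operates against (o): the qualifying period is 285 days, below the 310 days limit. (e) is therefore removed.
Every exception is unavailable, so the rule governs.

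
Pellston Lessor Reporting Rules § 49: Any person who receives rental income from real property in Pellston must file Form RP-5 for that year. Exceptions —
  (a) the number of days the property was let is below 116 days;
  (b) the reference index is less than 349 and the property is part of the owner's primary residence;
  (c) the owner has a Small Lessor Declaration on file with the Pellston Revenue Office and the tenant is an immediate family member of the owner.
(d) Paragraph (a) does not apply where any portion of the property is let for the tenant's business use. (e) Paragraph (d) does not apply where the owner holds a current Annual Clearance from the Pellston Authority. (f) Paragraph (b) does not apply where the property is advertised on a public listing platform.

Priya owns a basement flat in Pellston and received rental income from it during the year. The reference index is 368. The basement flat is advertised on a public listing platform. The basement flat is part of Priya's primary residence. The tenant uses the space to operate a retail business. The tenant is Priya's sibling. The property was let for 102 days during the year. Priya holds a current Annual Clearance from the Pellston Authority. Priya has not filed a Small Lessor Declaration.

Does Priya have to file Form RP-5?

All of (a)'s requirements are met (the number of days the property was let is 102 days, below the 116 days limit). Applying paragraphs (d)–(e): (d) operates (the space is let for business use), but yields to (e): (e) operates — a current Annual Clearance is held. Exception (a) stands.
Exception (b) requires that the reference index is less than 349; but the reference index is 368, not less than 349, so (b) is unavailable.
Exception (c) does not apply: no Small Lessor Declaration is on file.

No — exception (a) applies; Priya is not required to file Form RP-5.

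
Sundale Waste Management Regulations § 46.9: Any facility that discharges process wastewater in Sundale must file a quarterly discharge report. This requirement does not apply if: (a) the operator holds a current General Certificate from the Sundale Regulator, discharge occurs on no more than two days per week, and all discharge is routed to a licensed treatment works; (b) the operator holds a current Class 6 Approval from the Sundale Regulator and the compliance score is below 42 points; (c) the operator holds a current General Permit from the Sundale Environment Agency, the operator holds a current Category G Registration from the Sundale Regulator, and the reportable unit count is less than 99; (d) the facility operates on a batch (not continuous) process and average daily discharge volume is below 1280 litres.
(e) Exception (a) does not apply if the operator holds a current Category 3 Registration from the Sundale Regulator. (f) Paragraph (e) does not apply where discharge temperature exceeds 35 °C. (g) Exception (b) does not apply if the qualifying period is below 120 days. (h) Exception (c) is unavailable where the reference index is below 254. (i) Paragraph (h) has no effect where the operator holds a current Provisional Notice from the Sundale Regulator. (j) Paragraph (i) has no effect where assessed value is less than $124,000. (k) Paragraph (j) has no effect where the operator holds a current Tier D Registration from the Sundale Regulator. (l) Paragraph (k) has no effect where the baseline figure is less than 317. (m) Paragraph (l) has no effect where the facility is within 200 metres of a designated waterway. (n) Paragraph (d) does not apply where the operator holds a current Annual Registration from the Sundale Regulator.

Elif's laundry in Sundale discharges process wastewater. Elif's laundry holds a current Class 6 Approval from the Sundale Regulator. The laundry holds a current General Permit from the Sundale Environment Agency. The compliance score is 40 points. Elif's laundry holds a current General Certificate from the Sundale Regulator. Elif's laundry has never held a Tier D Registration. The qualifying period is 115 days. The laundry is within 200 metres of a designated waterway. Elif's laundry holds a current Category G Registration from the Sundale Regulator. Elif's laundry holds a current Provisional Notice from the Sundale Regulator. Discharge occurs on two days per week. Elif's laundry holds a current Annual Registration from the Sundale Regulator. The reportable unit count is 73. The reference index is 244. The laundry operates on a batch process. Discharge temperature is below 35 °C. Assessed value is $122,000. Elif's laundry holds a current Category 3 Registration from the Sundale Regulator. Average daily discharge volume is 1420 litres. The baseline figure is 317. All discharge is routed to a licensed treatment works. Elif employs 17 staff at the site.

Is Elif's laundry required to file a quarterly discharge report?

Yes — Elif's laundry must file a quarterly discharge report.

All of (a)'s requirements are met (a current General Certificate is held; discharge occurs on no more than two days per week; discharge is routed to a licensed treatment works). Turning to paragraphs (e)–(f): (e) operates against (a): a current Category 3 Registration is held. (f) is inapplicable (discharge temperature is below 35 °C), so (e) stands. So (a) is unavailable.
Exception (b): a current Class 6 Approval is held; the compliance score is 40 points, below the 42 points limit — every condition holds. However, paragraph (g) must be considered: (g) is engaged — the qualifying period is 115 days, below the 120 days limit. Exception (b) does not apply.
Exception (c) is satisfied on its face — a current General Permit is held; a current Category G Registration is held; the reportable unit count is 73, less than the 99 limit. Turning to paragraphs (h)–(m): (h) operates against (c): the reference index is 244, below the 254 limit. (i) would limit (h) — a current Provisional Notice is held — but (j) sets (i) aside: (j) operates — assessed value is $122,000, less than the $124,000 limit. (k), which would lift (j), is not engaged — no current Tier D Registration is held. So (c) is unavailable.
Exception (d) requires that average daily discharge volume is below 1280 litres; but average daily discharge volume is 1420 litres, not below 1280 litres, so (d) is unavailable.
No exception applies. The general rule governs.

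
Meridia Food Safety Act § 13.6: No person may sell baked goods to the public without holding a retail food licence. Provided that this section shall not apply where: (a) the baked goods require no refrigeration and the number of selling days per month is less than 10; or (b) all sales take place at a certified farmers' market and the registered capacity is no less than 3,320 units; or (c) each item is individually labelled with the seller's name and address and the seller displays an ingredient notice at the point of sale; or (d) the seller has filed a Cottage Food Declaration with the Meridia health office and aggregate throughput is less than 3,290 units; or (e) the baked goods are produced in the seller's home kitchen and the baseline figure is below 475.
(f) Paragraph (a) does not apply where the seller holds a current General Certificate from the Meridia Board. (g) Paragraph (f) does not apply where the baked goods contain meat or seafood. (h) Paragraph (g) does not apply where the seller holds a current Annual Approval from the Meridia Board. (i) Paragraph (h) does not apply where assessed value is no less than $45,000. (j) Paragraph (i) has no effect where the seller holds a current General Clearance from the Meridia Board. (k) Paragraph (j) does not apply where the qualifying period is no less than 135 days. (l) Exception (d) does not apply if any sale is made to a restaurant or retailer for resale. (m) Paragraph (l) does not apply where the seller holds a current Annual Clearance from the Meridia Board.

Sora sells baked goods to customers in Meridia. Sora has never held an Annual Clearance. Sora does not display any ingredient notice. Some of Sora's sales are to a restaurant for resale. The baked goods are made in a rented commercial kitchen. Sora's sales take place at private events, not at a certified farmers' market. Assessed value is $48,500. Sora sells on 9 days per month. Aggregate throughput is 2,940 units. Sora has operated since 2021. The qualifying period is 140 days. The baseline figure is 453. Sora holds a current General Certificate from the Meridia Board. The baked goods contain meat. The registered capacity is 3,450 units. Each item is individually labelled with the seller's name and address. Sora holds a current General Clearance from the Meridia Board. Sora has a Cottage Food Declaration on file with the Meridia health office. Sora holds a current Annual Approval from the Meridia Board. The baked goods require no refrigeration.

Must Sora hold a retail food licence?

No — exception (a) applies; Sora is not required to hold a retail food licence.

Exception (a)'s conditions are all satisfied: the baked goods are shelf-stable; the number of selling days per month is 9, less than the 10 limit. Considering the limiting provisions: (f) would limit (a) — a current General Certificate is held — but (g) sets (f) aside: (g) is triggered — the baked goods contain meat. (h) would limit (g) — a current Annual Approval is held — but (i) sets (h) aside: (i) is engaged — assessed value is $48,500, meeting the $45,000 threshold. (j) would limit (i) — a current General Clearance is held — but (k) sets (j) aside: (k) operates against (j): the qualifying period is 140 days, meeting the 135 days threshold. Exception (a) stands.
Exception (b) fails — sales are at private events, not a certified farmers' market.
Exception (c) does not apply: no ingredient notice is displayed.
Exception (d) is satisfied on its face — a Cottage Food Declaration is on file; aggregate throughput is 2,940 units, less than the 3,290 units limit. Turning to paragraphs (l)–(m): (l) operates — some sales are to a restaurant for resale. (m) is not engaged (no current Annual Clearance is held), so (l) stands. Exception (d) does not apply.
Exception (e) fails — the baked goods are made in a commercial kitchen, not a home kitchen.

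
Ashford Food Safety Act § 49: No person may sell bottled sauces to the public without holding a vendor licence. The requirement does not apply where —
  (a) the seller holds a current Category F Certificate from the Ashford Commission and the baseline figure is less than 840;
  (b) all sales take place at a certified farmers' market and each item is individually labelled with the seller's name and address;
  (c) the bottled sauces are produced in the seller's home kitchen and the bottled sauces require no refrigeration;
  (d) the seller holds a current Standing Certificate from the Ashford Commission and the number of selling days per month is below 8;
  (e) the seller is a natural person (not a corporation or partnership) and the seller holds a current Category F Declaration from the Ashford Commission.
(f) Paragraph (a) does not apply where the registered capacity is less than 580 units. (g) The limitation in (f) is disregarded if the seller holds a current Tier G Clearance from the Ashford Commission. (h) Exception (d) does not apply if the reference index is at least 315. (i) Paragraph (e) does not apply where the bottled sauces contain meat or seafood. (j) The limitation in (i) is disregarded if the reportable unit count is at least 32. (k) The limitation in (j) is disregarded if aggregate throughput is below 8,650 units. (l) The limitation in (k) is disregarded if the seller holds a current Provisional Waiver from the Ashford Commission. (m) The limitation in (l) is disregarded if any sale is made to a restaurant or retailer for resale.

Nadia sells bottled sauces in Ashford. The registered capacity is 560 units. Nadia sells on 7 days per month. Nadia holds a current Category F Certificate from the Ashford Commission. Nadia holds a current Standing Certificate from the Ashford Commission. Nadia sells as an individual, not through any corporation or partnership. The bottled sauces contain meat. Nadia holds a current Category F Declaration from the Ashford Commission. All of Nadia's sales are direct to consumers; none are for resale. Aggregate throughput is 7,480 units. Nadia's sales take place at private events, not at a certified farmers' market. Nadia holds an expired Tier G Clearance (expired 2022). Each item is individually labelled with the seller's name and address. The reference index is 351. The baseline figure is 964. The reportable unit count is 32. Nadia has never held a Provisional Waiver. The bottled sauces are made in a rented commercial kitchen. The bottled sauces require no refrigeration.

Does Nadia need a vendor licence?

Exception (a) fails — the baseline figure is 964, not less than 840.
Exception (b) does not apply: sales are at private events, not a certified farmers' market.
Exception (c) requires that the bottled sauces are produced in the seller's home kitchen; but the bottled sauces are made in a commercial kitchen, not a home kitchen, so (c) is unavailable.
Exception (d) is satisfied on its face — a current Standing Certificate is held; the number of selling days per month is 7, below the 8 limit. However, paragraph (h) must be considered: (h) operates against (d): the reference index is 351, meeting the 315 threshold. Exception (d) does not apply.
Exception (e)'s conditions are all satisfied: the seller is a natural person; a current Category F Declaration is held. However, paragraphs (i)–(m) must be considered: (i) is triggered — the bottled sauces contain meat. (j) applies (the reportable unit count is 32, meeting the 32 threshold), but is displaced by (k): (k) operates against (j): aggregate throughput is 7,480 units, below the 8,650 units limit. (l) is not triggered (no current Provisional Waiver is held), so (k) stands. Exception (e) does not apply.
None of the exceptions is available; § 49 applies in full.

Yes — Nadia must hold a vendor licence.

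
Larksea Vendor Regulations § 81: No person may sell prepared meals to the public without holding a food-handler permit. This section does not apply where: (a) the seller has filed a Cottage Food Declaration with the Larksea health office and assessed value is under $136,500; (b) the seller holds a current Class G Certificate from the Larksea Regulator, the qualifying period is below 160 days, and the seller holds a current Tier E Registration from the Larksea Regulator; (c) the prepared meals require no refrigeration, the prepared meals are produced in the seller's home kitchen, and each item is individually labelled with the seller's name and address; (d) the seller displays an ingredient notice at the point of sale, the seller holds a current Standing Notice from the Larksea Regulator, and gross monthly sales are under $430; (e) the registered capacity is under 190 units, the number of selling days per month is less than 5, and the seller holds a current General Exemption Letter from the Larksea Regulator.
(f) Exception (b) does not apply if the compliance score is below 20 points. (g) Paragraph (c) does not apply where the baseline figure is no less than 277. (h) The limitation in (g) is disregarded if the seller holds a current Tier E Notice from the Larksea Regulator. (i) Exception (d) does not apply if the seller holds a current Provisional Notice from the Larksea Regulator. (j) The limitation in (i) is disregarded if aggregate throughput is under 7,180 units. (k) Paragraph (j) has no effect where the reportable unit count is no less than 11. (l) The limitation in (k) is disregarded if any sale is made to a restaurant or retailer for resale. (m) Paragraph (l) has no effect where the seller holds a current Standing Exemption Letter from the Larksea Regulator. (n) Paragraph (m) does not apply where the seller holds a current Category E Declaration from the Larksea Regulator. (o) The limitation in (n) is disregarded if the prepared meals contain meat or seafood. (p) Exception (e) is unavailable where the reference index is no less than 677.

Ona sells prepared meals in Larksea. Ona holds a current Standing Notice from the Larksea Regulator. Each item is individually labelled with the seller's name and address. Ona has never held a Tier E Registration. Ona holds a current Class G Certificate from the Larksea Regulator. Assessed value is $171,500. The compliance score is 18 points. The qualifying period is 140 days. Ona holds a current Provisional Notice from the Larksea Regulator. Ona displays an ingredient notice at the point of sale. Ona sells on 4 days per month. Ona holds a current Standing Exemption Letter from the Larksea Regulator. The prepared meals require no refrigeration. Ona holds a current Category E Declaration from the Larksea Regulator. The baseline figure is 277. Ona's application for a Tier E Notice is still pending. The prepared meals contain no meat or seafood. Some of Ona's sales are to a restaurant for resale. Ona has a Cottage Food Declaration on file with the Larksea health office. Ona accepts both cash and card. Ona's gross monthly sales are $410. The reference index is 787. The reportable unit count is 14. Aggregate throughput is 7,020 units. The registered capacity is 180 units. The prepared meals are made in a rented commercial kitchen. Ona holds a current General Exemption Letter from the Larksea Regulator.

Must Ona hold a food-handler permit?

Exception (a) requires that assessed value is under $136,500; but assessed value is $171,500, not under $136,500, so (a) is unavailable.
Exception (b) fails — the Tier E Registration is not current.
Exception (c) fails — the prepared meals are made in a commercial kitchen, not a home kitchen.
All of (d)'s requirements are met (an ingredient notice is displayed; a current Standing Notice is held; gross monthly sales are $410, under the $430 limit). Applying paragraphs (i)–(o): (i) would limit (d) — a current Provisional Notice is held — but (j) sets (i) aside: (j) operates against (i): aggregate throughput is 7,020 units, under the 7,180 units limit. (k) would limit (j) — the reportable unit count is 14, meeting the 11 threshold — but (l) sets (k) aside: (l) operates against (k): some sales are to a restaurant for resale. (m) would limit (l) — a current Standing Exemption Letter is held — but (n) sets (m) aside: (n) is triggered — a current Category E Declaration is held. (o), which would lift (n), is inapplicable — the prepared meals contain no meat or seafood. Exception (d) stands.
Exception (e): the registered capacity is 180 units, under the 190 units limit; the number of selling days per month is 4, less than the 5 limit; a current General Exemption Letter is held — every condition holds. Turning to paragraph (p): (p) operates against (e): the reference index is 787, meeting the 677 threshold. So (e) is unavailable.

No — exception (d) applies; Ona is not required to hold a food-handler permit.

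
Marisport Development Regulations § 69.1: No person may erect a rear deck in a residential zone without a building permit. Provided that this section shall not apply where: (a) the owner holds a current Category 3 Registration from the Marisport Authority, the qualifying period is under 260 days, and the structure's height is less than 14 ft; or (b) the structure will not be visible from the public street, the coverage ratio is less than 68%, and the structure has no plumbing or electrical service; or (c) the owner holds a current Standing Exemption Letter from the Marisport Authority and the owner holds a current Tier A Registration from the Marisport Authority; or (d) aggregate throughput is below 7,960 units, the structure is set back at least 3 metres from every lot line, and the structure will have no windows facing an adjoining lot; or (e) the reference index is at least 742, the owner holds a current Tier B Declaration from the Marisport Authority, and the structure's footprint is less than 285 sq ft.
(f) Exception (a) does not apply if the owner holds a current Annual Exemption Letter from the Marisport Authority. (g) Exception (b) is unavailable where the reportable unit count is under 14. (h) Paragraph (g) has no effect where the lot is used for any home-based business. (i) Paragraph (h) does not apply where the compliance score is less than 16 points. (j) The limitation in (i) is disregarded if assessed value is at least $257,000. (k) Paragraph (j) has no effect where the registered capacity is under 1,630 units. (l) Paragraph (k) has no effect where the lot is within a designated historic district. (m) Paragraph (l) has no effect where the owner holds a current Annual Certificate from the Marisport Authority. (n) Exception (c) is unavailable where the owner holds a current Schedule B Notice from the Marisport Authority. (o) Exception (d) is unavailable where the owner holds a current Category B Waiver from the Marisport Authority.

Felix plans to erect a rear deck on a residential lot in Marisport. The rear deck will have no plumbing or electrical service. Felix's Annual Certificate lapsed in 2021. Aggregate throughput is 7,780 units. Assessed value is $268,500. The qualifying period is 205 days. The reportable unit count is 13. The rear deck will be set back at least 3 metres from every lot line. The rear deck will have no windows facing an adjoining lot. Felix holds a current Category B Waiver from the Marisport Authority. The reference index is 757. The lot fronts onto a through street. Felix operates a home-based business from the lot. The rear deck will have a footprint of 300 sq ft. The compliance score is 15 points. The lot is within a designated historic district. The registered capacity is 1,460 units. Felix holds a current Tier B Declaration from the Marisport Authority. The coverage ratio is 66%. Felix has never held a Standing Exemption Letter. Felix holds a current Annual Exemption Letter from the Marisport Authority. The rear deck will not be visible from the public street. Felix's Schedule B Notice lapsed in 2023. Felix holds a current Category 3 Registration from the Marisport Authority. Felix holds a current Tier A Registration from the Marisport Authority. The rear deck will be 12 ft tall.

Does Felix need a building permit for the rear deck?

No — exception (b) applies; Felix does not need a building permit.

Exception (a) is satisfied on its face — a current Category 3 Registration is held; the qualifying period is 205 days, under the 260 days limit; the structure's height is 12 ft, less than the 14 ft limit. However, paragraph (f) must be considered: (f) applies — a current Annual Exemption Letter is held. Exception (a) does not apply.
Exception (b): the structure will not be visible from the street; the coverage ratio is 66%, less than the 68% limit; there is no plumbing or electrical service — every condition holds. As to paragraphs (g)–(m): (g) is engaged (the reportable unit count is 13, under the 14 limit), but is set aside by (h): (h) is engaged — a home-based business operates on the lot. (i) would limit (h) — the compliance score is 15 points, less than the 16 points limit — but (j) sets (i) aside: (j) operates against (i): assessed value is $268,500, meeting the $257,000 threshold. (k) would limit (j) — the registered capacity is 1,460 units, under the 1,630 units limit — but (l) sets (k) aside: (l) operates against (k): the lot is in a historic district. (m), which would lift (l), is not triggered — there is no Annual Certificate in force. (b) remains available.
Exception (c) fails — there is no Standing Exemption Letter in force.
Exception (d): aggregate throughput is 7,780 units, below the 7,960 units limit; the setback is at least 3 m on every side; no windows face an adjoining lot — every condition holds. But: (o) is engaged — a current Category B Waiver is held. Exception (d) does not apply.
Exception (e) requires that the structure's footprint is less than 285 sq ft; but the structure's footprint is 300 sq ft, not less than 285 sq ft, so (e) is unavailable.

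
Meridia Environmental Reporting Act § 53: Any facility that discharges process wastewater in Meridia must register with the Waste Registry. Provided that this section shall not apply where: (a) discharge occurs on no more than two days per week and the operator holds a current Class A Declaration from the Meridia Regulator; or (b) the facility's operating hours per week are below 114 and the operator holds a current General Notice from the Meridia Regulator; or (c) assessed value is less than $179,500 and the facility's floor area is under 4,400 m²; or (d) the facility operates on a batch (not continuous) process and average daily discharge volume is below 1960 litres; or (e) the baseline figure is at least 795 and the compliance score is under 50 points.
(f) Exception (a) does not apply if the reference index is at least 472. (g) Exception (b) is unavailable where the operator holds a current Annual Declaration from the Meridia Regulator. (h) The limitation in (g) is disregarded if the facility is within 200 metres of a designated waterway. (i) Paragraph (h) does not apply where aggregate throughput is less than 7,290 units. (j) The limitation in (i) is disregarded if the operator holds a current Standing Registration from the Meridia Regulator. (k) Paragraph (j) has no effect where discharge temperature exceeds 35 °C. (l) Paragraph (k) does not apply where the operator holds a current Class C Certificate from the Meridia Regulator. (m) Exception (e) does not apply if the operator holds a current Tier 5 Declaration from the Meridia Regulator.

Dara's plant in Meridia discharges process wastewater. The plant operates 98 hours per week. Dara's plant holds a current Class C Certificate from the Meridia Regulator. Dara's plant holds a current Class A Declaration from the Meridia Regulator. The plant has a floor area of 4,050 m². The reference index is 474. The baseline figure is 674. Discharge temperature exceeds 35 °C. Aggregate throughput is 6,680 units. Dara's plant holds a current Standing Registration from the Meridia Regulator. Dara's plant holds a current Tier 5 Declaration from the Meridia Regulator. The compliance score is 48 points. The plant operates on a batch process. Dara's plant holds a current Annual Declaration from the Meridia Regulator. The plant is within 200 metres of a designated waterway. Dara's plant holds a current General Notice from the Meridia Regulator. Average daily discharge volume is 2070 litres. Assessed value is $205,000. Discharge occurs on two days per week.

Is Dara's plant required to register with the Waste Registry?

No — exception (b) applies; Dara's plant is not required to register with the Waste Registry.

Exception (a): discharge occurs on no more than two days per week; a current Class A Declaration is held — every condition holds. But applying paragraph (f): (f) operates — the reference index is 474, meeting the 472 threshold. Exception (a) does not apply.
Exception (b) is satisfied on its face — the facility's operating hours per week are 98, below the 114 limit; a current General Notice is held. Applying paragraphs (g)–(l): (g) applies (a current Annual Declaration is held), but is displaced by (h): (h) is engaged — the plant is within 200 m of a designated waterway. (i) would limit (h) — aggregate throughput is 6,680 units, less than the 7,290 units limit — but (j) sets (i) aside: (j) operates — a current Standing Registration is held. (k) would limit (j) — discharge temperature exceeds 35 °C — but (l) sets (k) aside: (l) applies — a current Class C Certificate is held. Exception (b) stands.
Exception (c) does not apply: assessed value is $205,000, not less than $179,500.
Exception (d) does not apply: average daily discharge volume is 2070 litres, not below 1960 litres.
Exception (e) requires that the baseline figure is at least 795; but the baseline figure is 674, short of 795, so (e) is unavailable.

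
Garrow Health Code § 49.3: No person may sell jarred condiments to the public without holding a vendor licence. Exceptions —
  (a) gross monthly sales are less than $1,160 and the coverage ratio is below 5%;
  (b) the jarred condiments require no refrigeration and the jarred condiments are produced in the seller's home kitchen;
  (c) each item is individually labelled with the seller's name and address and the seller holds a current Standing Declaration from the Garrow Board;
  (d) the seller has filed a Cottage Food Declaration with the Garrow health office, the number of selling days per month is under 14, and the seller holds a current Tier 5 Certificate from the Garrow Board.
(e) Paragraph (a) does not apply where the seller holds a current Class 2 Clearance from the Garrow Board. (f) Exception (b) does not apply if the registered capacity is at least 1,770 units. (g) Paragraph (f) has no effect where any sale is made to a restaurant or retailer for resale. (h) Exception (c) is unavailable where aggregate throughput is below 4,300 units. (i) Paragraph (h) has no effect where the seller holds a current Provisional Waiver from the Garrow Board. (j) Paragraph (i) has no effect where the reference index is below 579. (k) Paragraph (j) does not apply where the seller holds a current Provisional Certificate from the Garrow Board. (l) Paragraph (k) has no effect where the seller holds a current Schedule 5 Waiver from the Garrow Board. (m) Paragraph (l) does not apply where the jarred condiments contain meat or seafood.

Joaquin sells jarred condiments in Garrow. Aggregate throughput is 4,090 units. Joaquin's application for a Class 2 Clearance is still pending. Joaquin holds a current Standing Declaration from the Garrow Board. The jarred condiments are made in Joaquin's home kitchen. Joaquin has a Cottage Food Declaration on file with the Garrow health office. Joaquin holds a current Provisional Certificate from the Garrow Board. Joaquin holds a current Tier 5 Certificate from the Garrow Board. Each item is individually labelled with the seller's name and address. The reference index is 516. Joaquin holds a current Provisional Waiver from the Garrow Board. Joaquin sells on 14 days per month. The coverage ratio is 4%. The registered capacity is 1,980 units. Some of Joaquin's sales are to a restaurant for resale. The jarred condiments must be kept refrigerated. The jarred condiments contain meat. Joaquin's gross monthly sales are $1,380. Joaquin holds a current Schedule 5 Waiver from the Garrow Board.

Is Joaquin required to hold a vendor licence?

Exception (a) fails — gross monthly sales are $1,380, not less than $1,160.
Exception (b) does not apply: the jarred condiments require refrigeration.
Exception (c)'s conditions are all satisfied: items are individually labelled; a current Standing Declaration is held. Applying paragraphs (h)–(m): (h) would limit (c) — aggregate throughput is 4,090 units, below the 4,300 units limit — but (i) sets (h) aside: (i) operates against (h): a current Provisional Waiver is held. (j) operates (the reference index is 516, below the 579 limit), but is itself disapplied by (k): (k) operates against (j): a current Provisional Certificate is held. (l) would limit (k) — a current Schedule 5 Waiver is held — but (m) sets (l) aside: (m) operates against (l): the jarred condiments contain meat. (c) remains available.
Exception (d) fails — the number of selling days per month is 14, not under 14.

No — exception (c) applies; Joaquin is not required to hold a vendor licence.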